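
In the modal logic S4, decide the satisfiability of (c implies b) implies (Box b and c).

1. (c implies b) implies (Box b and c), u
2. Box b and c, u   [implies-rule on 1 (branches; this branch)]
3. Box b, u   [and-rule on 2]
4. c, u   [and-rule on 2]
5. b, u   [Box-rule on 3 via uRu]
Accessibility: uRu

Satisfiable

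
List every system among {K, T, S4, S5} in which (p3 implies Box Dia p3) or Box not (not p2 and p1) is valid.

S5

S4-tableau for the negation not ((p3 implies Box Dia p3) or Box not (not p2 and p1)):
1. not ((p3 implies Box Dia p3) or Box not (not p2 and p1)), u
2. not (p3 implies Box Dia p3), u
3. not Box not (not p2 and p1), u
4. p3, u
5. not Box Dia p3, u
6. not p2 and p1, v
7. not p2, v
8. p1, v
9. not Dia p3, w
10. not p3, w
Accessibility: uRu, uRv, uRw, vRv, wRw
Complete open branch: countermodel on an S4-frame, so not valid in S4, nor in K, T (the same frame is also a K-frame and a T-frame).
S5-tableau for the negation not ((p3 implies Box Dia p3) or Box not (not p2 and p1)):
1. not ((p3 implies Box Dia p3) or Box not (not p2 and p1)), u
2. not (p3 implies Box Dia p3), u
3. not Box not (not p2 and p1), u
4. p3, u
5. not Box Dia p3, u
6. not p2 and p1, v
7. not p2, v
8. p1, v
9. not Dia p3, w
10. not p3, u
Accessibility: uRu, uRv, uRw, vRu, vRv, vRw, wRu, wRv, wRw
Branch closes: p3 and not p3 both at u.
Every branch closes (one shown): valid in S5.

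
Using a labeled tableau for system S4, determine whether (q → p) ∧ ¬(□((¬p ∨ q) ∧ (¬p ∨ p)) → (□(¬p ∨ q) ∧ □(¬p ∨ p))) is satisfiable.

1. (q → p) ∧ ¬(□((¬p ∨ q) ∧ (¬p ∨ p)) → (□(¬p ∨ q) ∧ □(¬p ∨ p))), u
2. q → p, u   [∧-rule on 1]
3. ¬(□((¬p ∨ q) ∧ (¬p ∨ p)) → (□(¬p ∨ q) ∧ □(¬p ∨ p))), u   [∧-rule on 1]
4. □((¬p ∨ q) ∧ (¬p ∨ p)), u   [¬→-rule on 3]
5. ¬(□(¬p ∨ q) ∧ □(¬p ∨ p)), u   [¬→-rule on 3]
6. (¬p ∨ q) ∧ (¬p ∨ p), u   [□-rule on 4 via uRu]
7. ¬p ∨ q, u   [∧-rule on 6]
8. ¬p ∨ p, u   [∧-rule on 6]
9. p, u   [→-rule on 2 (branches; this branch)]
10. ¬□(¬p ∨ q), u   [¬∧-rule on 5 (branches; this branch)]
11. q, u   [∨-rule on 7 (branches; this branch)]
12. ¬(¬p ∨ q), v   [¬□-rule on 10: fresh world v, uRv]
13. p, v   [¬∨-rule on 12]
14. ¬q, v   [¬∨-rule on 12]
15. (¬p ∨ q) ∧ (¬p ∨ p), v   [□-rule on 4 via uRv]
16. ¬p ∨ q, v   [∧-rule on 15]
17. ¬p ∨ p, v   [∧-rule on 15]
18. q, v   [∨-rule on 16 (branches; this branch)]
Accessibility: uRu, uRv, vRv
Branch closes: q and ¬q both at v.
(One branch shown.) All branches close.

No, unsatisfiable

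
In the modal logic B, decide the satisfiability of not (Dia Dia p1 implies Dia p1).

1. not (Dia Dia p1 implies Dia p1), u
2. Dia Dia p1, u   [neg-implies-rule on 1]
3. not Dia p1, u   [neg-implies-rule on 1]
4. not p1, u   [neg-Dia-rule on 3 via uRu]
5. Dia p1, v   [Dia-rule on 2: fresh world v, uRv]
6. not p1, v   [neg-Dia-rule on 3 via uRv]
7. p1, w   [Dia-rule on 5: fresh world w, vRw]
Accessibility: uRu, uRv, vRu, vRv, vRw, wRv, wRw

Yes, satisfiable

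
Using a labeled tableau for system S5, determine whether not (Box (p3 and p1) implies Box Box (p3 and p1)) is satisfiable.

1. not (Box (p3 and p1) implies Box Box (p3 and p1)), 0
2. Box (p3 and p1), 0
3. not Box Box (p3 and p1), 0
4. p3 and p1, 0
5. p3, 0
6. p1, 0
7. not Box (p3 and p1), 1
8. p3 and p1, 1
9. p3, 1
10. p1, 1
11. not (p3 and p1), 2
12. p3 and p1, 2
13. p3, 2
14. p1, 2
15. not p1, 2
Accessibility: 0R0, 0R1, 0R2, 1R0, 1R1, 1R2, 2R0, 2R1, 2R2
Branch closes: p1 and not p1 both at 2.
(One branch shown.) All branches close.

Unsatisfiable (every branch closes)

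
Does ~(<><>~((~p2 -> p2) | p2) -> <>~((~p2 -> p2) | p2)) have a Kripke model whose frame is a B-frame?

1. ~(<><>~((~p2 -> p2) | p2) -> <>~((~p2 -> p2) | p2)), 0
2. <><>~((~p2 -> p2) | p2), 0
3. ~<>~((~p2 -> p2) | p2), 0
4. (~p2 -> p2) | p2, 0
5. p2, 0
6. <>~((~p2 -> p2) | p2), 1
7. (~p2 -> p2) | p2, 1
8. p2, 1
9. ~((~p2 -> p2) | p2), 2
10. ~(~p2 -> p2), 2
11. ~p2, 2
Accessibility: 0R0, 0R1, 1R0, 1R1, 1R2, 2R1, 2R2

Satisfiable (open branch found)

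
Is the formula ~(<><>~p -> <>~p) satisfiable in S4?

1. ~(<><>~p -> <>~p), 0
2. <><>~p, 0   [~->-rule on 1]
3. ~<>~p, 0   [~->-rule on 1]
4. p, 0   [~<>-rule on 3 via 0R0]
5. <>~p, 1   [<>-rule on 2: fresh world 1, 0R1]
6. p, 1   [~<>-rule on 3 via 0R1]
7. ~p, 2   [<>-rule on 5: fresh world 2, 1R2]
8. p, 2   [~<>-rule on 3 via 0R2]
Accessibility: 0R0, 0R1, 0R2, 1R1, 1R2, 2R2
Branch closes: p and ~p both at 2.
Every branch closes; the branch above is one of them.

Unsatisfiable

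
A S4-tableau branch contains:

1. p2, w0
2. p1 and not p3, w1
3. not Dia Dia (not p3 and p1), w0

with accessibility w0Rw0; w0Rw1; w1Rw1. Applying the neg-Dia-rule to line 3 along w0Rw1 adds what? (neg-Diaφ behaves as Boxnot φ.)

neg-Diaφ behaves as Boxnot φ: propagate the negated body to each accessible world.

not Dia (not p3 and p1), w1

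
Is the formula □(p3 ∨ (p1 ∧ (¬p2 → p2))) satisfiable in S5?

1. □(p3 ∨ (p1 ∧ (¬p2 → p2))), 0
2. p3 ∨ (p1 ∧ (¬p2 → p2)), 0   [□-rule on 1 via 0R0]
3. p1 ∧ (¬p2 → p2), 0   [∨-rule on 2 (branches; this branch)]
4. p1, 0   [∧-rule on 3]
5. ¬p2 → p2, 0   [∧-rule on 3]
6. p2, 0   [→-rule on 5 (branches; this branch)]
Accessibility: 0R0

Satisfiable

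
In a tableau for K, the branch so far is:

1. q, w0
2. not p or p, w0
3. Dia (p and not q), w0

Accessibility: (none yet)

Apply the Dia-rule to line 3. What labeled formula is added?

a fresh world w1 with w0Rw1, and p and not q at w1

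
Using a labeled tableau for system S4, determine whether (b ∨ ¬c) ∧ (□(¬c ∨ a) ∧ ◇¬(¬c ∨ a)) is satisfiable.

Unsatisfiable

1. (b ∨ ¬c) ∧ (□(¬c ∨ a) ∧ ◇¬(¬c ∨ a)), w0
2. b ∨ ¬c, w0
3. □(¬c ∨ a) ∧ ◇¬(¬c ∨ a), w0
4. □(¬c ∨ a), w0
5. ◇¬(¬c ∨ a), w0
6. ¬c ∨ a, w0
7. ¬c, w0
8. a, w0
9. ¬(¬c ∨ a), w1
10. c, w1
11. ¬a, w1
12. ¬c ∨ a, w1
13. a, w1
Accessibility: w0Rw0, w0Rw1, w1Rw1
Branch closes: a and ¬a both at w1.
Every branch closes; the branch above is one of them.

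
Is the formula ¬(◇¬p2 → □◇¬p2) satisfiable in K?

Satisfiable (open branch found)

1. ¬(◇¬p2 → □◇¬p2), 0
2. ◇¬p2, 0
3. ¬□◇¬p2, 0
4. ¬p2, 1
5. ¬◇¬p2, 2
Accessibility: 0R1, 0R2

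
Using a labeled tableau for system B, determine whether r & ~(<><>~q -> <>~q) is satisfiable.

Yes, satisfiable

1. r & ~(<><>~q -> <>~q), 0
2. r, 0   [&-rule on 1]
3. ~(<><>~q -> <>~q), 0   [&-rule on 1]
4. <><>~q, 0   [~->-rule on 3]
5. ~<>~q, 0   [~->-rule on 3]
6. q, 0   [~<>-rule on 5 via 0R0]
7. <>~q, 1   [<>-rule on 4: fresh world 1, 0R1]
8. q, 1   [~<>-rule on 5 via 0R1]
9. ~q, 2   [<>-rule on 7: fresh world 2, 1R2]
Accessibility: 0R0, 0R1, 1R0, 1R1, 1R2, 2R1, 2R2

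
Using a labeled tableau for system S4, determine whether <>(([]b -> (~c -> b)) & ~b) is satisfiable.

1. <>(([]b -> (~c -> b)) & ~b), u
2. ([]b -> (~c -> b)) & ~b, v   [<>-rule on 1: fresh world v, uRv]
3. []b -> (~c -> b), v   [&-rule on 2]
4. ~b, v   [&-rule on 2]
5. ~c -> b, v   [->-rule on 3 (branches; this branch)]
6. c, v   [->-rule on 5 (branches; this branch)]
Accessibility: uRu, uRv, vRv

Satisfiable (open branch found)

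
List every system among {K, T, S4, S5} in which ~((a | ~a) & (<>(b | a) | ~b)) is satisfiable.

K

K-tableau for the formula:
1. ~((a | ~a) & (<>(b | a) | ~b)), 0
2. ~(<>(b | a) | ~b), 0
3. ~<>(b | a), 0
4. b, 0
Complete open branch: satisfiable in K.
T-tableau for the formula:
1. ~((a | ~a) & (<>(b | a) | ~b)), 0
2. ~(<>(b | a) | ~b), 0
3. ~<>(b | a), 0
4. b, 0
5. ~(b | a), 0
6. ~b, 0
7. ~a, 0
Accessibility: 0R0
Branch closes: b and ~b both at 0.
Every branch closes (one shown): unsatisfiable in T, hence also in S4, S5 (every S4/S5-frame is a T-frame).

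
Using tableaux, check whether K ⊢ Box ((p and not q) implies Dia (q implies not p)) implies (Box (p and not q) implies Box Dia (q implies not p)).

Valid

Tableau for the negation not (Box ((p and not q) implies Dia (q implies not p)) implies (Box (p and not q) implies Box Dia (q implies not p))):
1. not (Box ((p and not q) implies Dia (q implies not p)) implies (Box (p and not q) implies Box Dia (q implies not p))), 0
2. Box ((p and not q) implies Dia (q implies not p)), 0
3. not (Box (p and not q) implies Box Dia (q implies not p)), 0
4. Box (p and not q), 0
5. not Box Dia (q implies not p), 0
6. not Dia (q implies not p), 1
7. (p and not q) implies Dia (q implies not p), 1
8. p and not q, 1
9. p, 1
10. not q, 1
11. Dia (q implies not p), 1
12. q implies not p, 2
13. not (q implies not p), 2
14. q, 2
15. p, 2
16. not p, 2
Accessibility: 0R1, 1R2
Branch closes: p and not p both at 2.
All branches of the negation close; one closing branch shown above.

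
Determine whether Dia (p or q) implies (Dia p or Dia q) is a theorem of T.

Tableau for the negation not (Dia (p or q) implies (Dia p or Dia q)):
1. not (Dia (p or q) implies (Dia p or Dia q)), 0
2. Dia (p or q), 0
3. not (Dia p or Dia q), 0
4. not Dia p, 0
5. not Dia q, 0
6. not p, 0
7. not q, 0
8. p or q, 1
9. not p, 1
10. not q, 1
11. q, 1
Accessibility: 0R0, 0R1, 1R1
Branch closes: q and not q both at 1.
All branches of the negation close; one closing branch shown above.

Valid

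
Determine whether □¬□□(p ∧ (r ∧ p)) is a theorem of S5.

Tableau for the negation ¬□¬□□(p ∧ (r ∧ p)):
1. ¬□¬□□(p ∧ (r ∧ p)), u
2. □□(p ∧ (r ∧ p)), v   [¬□-rule on 1: fresh world v, uRv]
3. □(p ∧ (r ∧ p)), u   [□-rule on 2 via vRu]
4. □(p ∧ (r ∧ p)), v   [□-rule on 2 via vRv]
5. p ∧ (r ∧ p), u   [□-rule on 3 via uRu]
6. p, u   [∧-rule on 5]
7. r ∧ p, u   [∧-rule on 5]
8. r, u   [∧-rule on 7]
9. p ∧ (r ∧ p), v   [□-rule on 3 via uRv]
10. p, v   [∧-rule on 9]
11. r ∧ p, v   [∧-rule on 9]
12. r, v   [∧-rule on 11]
Accessibility: uRu, uRv, vRu, vRv
The negation has an open branch (countermodel exists).

No, not valid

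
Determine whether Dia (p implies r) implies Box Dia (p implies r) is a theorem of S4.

Tableau for the negation not (Dia (p implies r) implies Box Dia (p implies r)):
1. not (Dia (p implies r) implies Box Dia (p implies r)), u
2. Dia (p implies r), u
3. not Box Dia (p implies r), u
4. p implies r, v
5. r, v
6. not Dia (p implies r), w
7. not (p implies r), w
8. p, w
9. not r, w
Accessibility: uRu, uRv, uRw, vRv, wRw
The negation has an open branch (countermodel exists).

No, not valid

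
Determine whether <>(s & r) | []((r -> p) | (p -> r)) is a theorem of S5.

Valid

Tableau for the negation ~(<>(s & r) | []((r -> p) | (p -> r))):
1. ~(<>(s & r) | []((r -> p) | (p -> r))), u
2. ~<>(s & r), u
3. ~[]((r -> p) | (p -> r)), u
4. ~(s & r), u
5. ~r, u
6. ~((r -> p) | (p -> r)), v
7. ~(r -> p), v
8. ~(p -> r), v
9. r, v
10. ~p, v
11. p, v
12. ~r, v
Accessibility: uRu, uRv, vRu, vRv
Branch closes: p and ~p both at v.
All branches of the negation close; one closing branch shown above.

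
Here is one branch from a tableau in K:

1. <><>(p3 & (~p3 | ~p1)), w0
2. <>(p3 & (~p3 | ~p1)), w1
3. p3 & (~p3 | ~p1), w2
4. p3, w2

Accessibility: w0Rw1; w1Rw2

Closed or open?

No, open

No atom appears with both signs at the same world.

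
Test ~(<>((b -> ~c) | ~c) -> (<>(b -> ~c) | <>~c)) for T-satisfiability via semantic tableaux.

No, unsatisfiable

1. ~(<>((b -> ~c) | ~c) -> (<>(b -> ~c) | <>~c)), u
2. <>((b -> ~c) | ~c), u   [~->-rule on 1]
3. ~(<>(b -> ~c) | <>~c), u   [~->-rule on 1]
4. ~<>(b -> ~c), u   [~|-rule on 3]
5. ~<>~c, u   [~|-rule on 3]
6. ~(b -> ~c), u   [~<>-rule on 4 via uRu]
7. b, u   [~->-rule on 6]
8. c, u   [~->-rule on 6]
9. (b -> ~c) | ~c, v   [<>-rule on 2: fresh world v, uRv]
10. ~(b -> ~c), v   [~<>-rule on 4 via uRv]
11. b, v   [~->-rule on 10]
12. c, v   [~->-rule on 10]
13. b -> ~c, v   [|-rule on 9 (branches; this branch)]
14. ~c, v   [->-rule on 13 (branches; this branch)]
Accessibility: uRu, uRv, vRv
Branch closes: c and ~c both at v.
All branches of the tableau close; one closing branch shown above.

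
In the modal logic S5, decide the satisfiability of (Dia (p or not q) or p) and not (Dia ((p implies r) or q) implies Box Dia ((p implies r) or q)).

Unsatisfiable

1. (Dia (p or not q) or p) and not (Dia ((p implies r) or q) implies Box Dia ((p implies r) or q)), w0
2. Dia (p or not q) or p, w0
3. not (Dia ((p implies r) or q) implies Box Dia ((p implies r) or q)), w0
4. Dia ((p implies r) or q), w0
5. not Box Dia ((p implies r) or q), w0
6. p, w0
7. (p implies r) or q, w1
8. p implies r, w1
9. r, w1
10. not Dia ((p implies r) or q), w2
11. not ((p implies r) or q), w0
12. not (p implies r), w0
13. not q, w0
14. not r, w0
15. not ((p implies r) or q), w1
16. not (p implies r), w1
17. not q, w1
18. p, w1
19. not r, w1
Accessibility: w0Rw0, w0Rw1, w0Rw2, w1Rw0, w1Rw1, w1Rw2, w2Rw0, w2Rw1, w2Rw2
Branch closes: r and not r both at w1.
All branches of the tableau close; one closing branch shown above.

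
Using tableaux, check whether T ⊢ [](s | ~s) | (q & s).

Yes, valid

Tableau for the negation ~([](s | ~s) | (q & s)):
1. ~([](s | ~s) | (q & s)), u
2. ~[](s | ~s), u   [~|-rule on 1]
3. ~(q & s), u   [~|-rule on 1]
4. ~s, u   [~&-rule on 3 (branches; this branch)]
5. ~(s | ~s), v   [~[]-rule on 2: fresh world v, uRv]
6. ~s, v   [~|-rule on 5]
7. s, v   [~|-rule on 5]
Accessibility: uRu, uRv, vRv
Branch closes: s and ~s both at v.
Every branch of the negation's tableau closes; the branch above is one of them.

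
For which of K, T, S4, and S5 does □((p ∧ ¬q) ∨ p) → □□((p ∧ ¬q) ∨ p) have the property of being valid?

S4, S5

S4-tableau for the negation ¬(□((p ∧ ¬q) ∨ p) → □□((p ∧ ¬q) ∨ p)):
1. ¬(□((p ∧ ¬q) ∨ p) → □□((p ∧ ¬q) ∨ p)), u
2. □((p ∧ ¬q) ∨ p), u
3. ¬□□((p ∧ ¬q) ∨ p), u
4. (p ∧ ¬q) ∨ p, u
5. p ∧ ¬q, u
6. p, u
7. ¬q, u
8. ¬□((p ∧ ¬q) ∨ p), v
9. (p ∧ ¬q) ∨ p, v
10. p ∧ ¬q, v
11. p, v
12. ¬q, v
13. ¬((p ∧ ¬q) ∨ p), w
14. ¬(p ∧ ¬q), w
15. ¬p, w
16. (p ∧ ¬q) ∨ p, w
17. q, w
18. p ∧ ¬q, w
19. p, w
20. ¬q, w
Accessibility: uRu, uRv, uRw, vRv, vRw, wRw
Branch closes: p and ¬p both at w.
Every branch closes (one shown): valid in S4, hence also in S5 (every theorem of S4 is a theorem of S5).
T-tableau for the negation ¬(□((p ∧ ¬q) ∨ p) → □□((p ∧ ¬q) ∨ p)):
1. ¬(□((p ∧ ¬q) ∨ p) → □□((p ∧ ¬q) ∨ p)), u
2. □((p ∧ ¬q) ∨ p), u
3. ¬□□((p ∧ ¬q) ∨ p), u
4. (p ∧ ¬q) ∨ p, u
5. p, u
6. ¬□((p ∧ ¬q) ∨ p), v
7. (p ∧ ¬q) ∨ p, v
8. p, v
9. ¬((p ∧ ¬q) ∨ p), w
10. ¬(p ∧ ¬q), w
11. ¬p, w
12. q, w
Accessibility: uRu, uRv, vRv, vRw, wRw
Complete open branch: countermodel on a T-frame, so not valid in T, nor in K (the same frame is also a K-frame).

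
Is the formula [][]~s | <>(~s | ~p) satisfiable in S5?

Yes, satisfiable

1. [][]~s | <>(~s | ~p), w0
2. <>(~s | ~p), w0
3. ~s | ~p, w1
4. ~p, w1
Accessibility: w0Rw0, w0Rw1, w1Rw0, w1Rw1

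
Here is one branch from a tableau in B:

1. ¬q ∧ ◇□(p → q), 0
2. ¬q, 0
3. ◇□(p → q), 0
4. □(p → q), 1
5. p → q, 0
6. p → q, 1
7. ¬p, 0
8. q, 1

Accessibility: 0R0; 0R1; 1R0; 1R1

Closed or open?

Open

No world carries both an atom and its negation.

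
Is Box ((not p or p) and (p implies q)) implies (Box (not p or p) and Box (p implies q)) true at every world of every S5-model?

Tableau for the negation not (Box ((not p or p) and (p implies q)) implies (Box (not p or p) and Box (p implies q))):
1. not (Box ((not p or p) and (p implies q)) implies (Box (not p or p) and Box (p implies q))), u
2. Box ((not p or p) and (p implies q)), u
3. not (Box (not p or p) and Box (p implies q)), u
4. (not p or p) and (p implies q), u
5. not p or p, u
6. p implies q, u
7. not Box (p implies q), u
8. p, u
9. q, u
10. not (p implies q), v
11. p, v
12. not q, v
13. (not p or p) and (p implies q), v
14. not p or p, v
15. p implies q, v
16. q, v
Accessibility: uRu, uRv, vRu, vRv
Branch closes: q and not q both at v.
All branches of the negation close; one closing branch shown above.

Valid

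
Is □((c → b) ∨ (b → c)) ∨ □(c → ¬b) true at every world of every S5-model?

Tableau for the negation ¬(□((c → b) ∨ (b → c)) ∨ □(c → ¬b)):
1. ¬(□((c → b) ∨ (b → c)) ∨ □(c → ¬b)), w0
2. ¬□((c → b) ∨ (b → c)), w0   [¬∨-rule on 1]
3. ¬□(c → ¬b), w0   [¬∨-rule on 1]
4. ¬((c → b) ∨ (b → c)), w1   [¬□-rule on 2: fresh world w1, w0Rw1]
5. ¬(c → b), w1   [¬∨-rule on 4]
6. ¬(b → c), w1   [¬∨-rule on 4]
7. c, w1   [¬→-rule on 5]
8. ¬b, w1   [¬→-rule on 5]
9. b, w1   [¬→-rule on 6]
10. ¬c, w1   [¬→-rule on 6]
Accessibility: w0Rw0, w0Rw1, w1Rw0, w1Rw1
Branch closes: b and ¬b both at w1.
All branches of the negation close; one closing branch shown above.

Valid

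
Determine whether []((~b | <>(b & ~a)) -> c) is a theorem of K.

Tableau for the negation ~[]((~b | <>(b & ~a)) -> c):
1. ~[]((~b | <>(b & ~a)) -> c), w0
2. ~((~b | <>(b & ~a)) -> c), w1
3. ~b | <>(b & ~a), w1
4. ~c, w1
5. <>(b & ~a), w1
6. b & ~a, w2
7. b, w2
8. ~a, w2
Accessibility: w0Rw1, w1Rw2
The negation has an open branch (countermodel exists).

Invalid (countermodel exists)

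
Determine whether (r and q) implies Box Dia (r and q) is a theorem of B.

Tableau for the negation not ((r and q) implies Box Dia (r and q)):
1. not ((r and q) implies Box Dia (r and q)), 0
2. r and q, 0   [neg-implies-rule on 1]
3. not Box Dia (r and q), 0   [neg-implies-rule on 1]
4. r, 0   [and-rule on 2]
5. q, 0   [and-rule on 2]
6. not Dia (r and q), 1   [neg-Box-rule on 3: fresh world 1, 0R1]
7. not (r and q), 0   [neg-Dia-rule on 6 via 1R0]
8. not (r and q), 1   [neg-Dia-rule on 6 via 1R1]
9. not q, 0   [neg-and-rule on 7 (branches; this branch)]
Accessibility: 0R0, 0R1, 1R0, 1R1
Branch closes: q and not q both at 0.
All branches of the negation close; one closing branch shown above.

Yes, valid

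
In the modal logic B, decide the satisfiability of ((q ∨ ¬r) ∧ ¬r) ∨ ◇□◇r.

1. ((q ∨ ¬r) ∧ ¬r) ∨ ◇□◇r, w0
2. ◇□◇r, w0   [∨-rule on 1 (branches; this branch)]
3. □◇r, w1   [◇-rule on 2: fresh world w1, w0Rw1]
4. ◇r, w0   [□-rule on 3 via w1Rw0]
5. ◇r, w1   [□-rule on 3 via w1Rw1]
6. r, w2   [◇-rule on 4: fresh world w2, w0Rw2]
7. r, w3   [◇-rule on 5: fresh world w3, w1Rw3]
8. ◇r, w3   [□-rule on 3 via w1Rw3]
9. r, w4   [◇-rule on 8: fresh world w4, w3Rw4]
Accessibility: w0Rw0, w0Rw1, w0Rw2, w1Rw0, w1Rw1, w1Rw3, w2Rw0, w2Rw2, w3Rw1, w3Rw3, w3Rw4, w4Rw3, w4Rw4

Satisfiable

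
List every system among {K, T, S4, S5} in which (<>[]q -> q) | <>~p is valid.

S5-tableau for the negation ~((<>[]q -> q) | <>~p):
1. ~((<>[]q -> q) | <>~p), u
2. ~(<>[]q -> q), u   [~|-rule on 1]
3. ~<>~p, u   [~|-rule on 1]
4. <>[]q, u   [~->-rule on 2]
5. ~q, u   [~->-rule on 2]
6. p, u   [~<>-rule on 3 via uRu]
7. []q, v   [<>-rule on 4: fresh world v, uRv]
8. p, v   [~<>-rule on 3 via uRv]
9. q, u   [[]-rule on 7 via vRu]
Accessibility: uRu, uRv, vRu, vRv
Branch closes: q and ~q both at u.
Every branch closes (one shown): valid in S5.
S4-tableau for the negation ~((<>[]q -> q) | <>~p):
1. ~((<>[]q -> q) | <>~p), u
2. ~(<>[]q -> q), u   [~|-rule on 1]
3. ~<>~p, u   [~|-rule on 1]
4. <>[]q, u   [~->-rule on 2]
5. ~q, u   [~->-rule on 2]
6. p, u   [~<>-rule on 3 via uRu]
7. []q, v   [<>-rule on 4: fresh world v, uRv]
8. p, v   [~<>-rule on 3 via uRv]
9. q, v   [[]-rule on 7 via vRv]
Accessibility: uRu, uRv, vRv
Complete open branch: countermodel on an S4-frame, so not valid in S4, nor in K, T (the same frame is also a K-frame and a T-frame).

S5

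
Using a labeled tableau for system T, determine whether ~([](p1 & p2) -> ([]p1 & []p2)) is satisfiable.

No, unsatisfiable

1. ~([](p1 & p2) -> ([]p1 & []p2)), 0
2. [](p1 & p2), 0
3. ~([]p1 & []p2), 0
4. p1 & p2, 0
5. p1, 0
6. p2, 0
7. ~[]p2, 0
8. ~p2, 1
9. p1 & p2, 1
10. p1, 1
11. p2, 1
Accessibility: 0R0, 0R1, 1R1
Branch closes: p2 and ~p2 both at 1.
(One branch shown.) All branches close.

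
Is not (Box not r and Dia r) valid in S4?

Tableau for the negation Box not r and Dia r:
1. Box not r and Dia r, 0
2. Box not r, 0
3. Dia r, 0
4. not r, 0
5. r, 1
6. not r, 1
Accessibility: 0R0, 0R1, 1R1
Branch closes: r and not r both at 1.
All branches of the negation close; one closing branch shown above.

Valid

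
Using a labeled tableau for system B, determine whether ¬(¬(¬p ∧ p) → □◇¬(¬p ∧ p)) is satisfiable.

Unsatisfiable (every branch closes)

1. ¬(¬(¬p ∧ p) → □◇¬(¬p ∧ p)), 0
2. ¬(¬p ∧ p), 0   [¬→-rule on 1]
3. ¬□◇¬(¬p ∧ p), 0   [¬→-rule on 1]
4. ¬p, 0   [¬∧-rule on 2 (branches; this branch)]
5. ¬◇¬(¬p ∧ p), 1   [¬□-rule on 3: fresh world 1, 0R1]
6. ¬p ∧ p, 0   [¬◇-rule on 5 via 1R0]
7. p, 0   [∧-rule on 6]
Accessibility: 0R0, 0R1, 1R0, 1R1
Branch closes: p and ¬p both at 0.
(One branch shown.) All branches close.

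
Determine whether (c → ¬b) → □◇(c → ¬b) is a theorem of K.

Not valid

Tableau for the negation ¬((c → ¬b) → □◇(c → ¬b)):
1. ¬((c → ¬b) → □◇(c → ¬b)), u
2. c → ¬b, u
3. ¬□◇(c → ¬b), u
4. ¬b, u
5. ¬◇(c → ¬b), v
Accessibility: uRv
The negation has an open branch (countermodel exists).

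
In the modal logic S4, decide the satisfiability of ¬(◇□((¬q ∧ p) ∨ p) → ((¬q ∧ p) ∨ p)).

1. ¬(◇□((¬q ∧ p) ∨ p) → ((¬q ∧ p) ∨ p)), w0
2. ◇□((¬q ∧ p) ∨ p), w0
3. ¬((¬q ∧ p) ∨ p), w0
4. ¬(¬q ∧ p), w0
5. ¬p, w0
6. □((¬q ∧ p) ∨ p), w1
7. (¬q ∧ p) ∨ p, w1
8. p, w1
Accessibility: w0Rw0, w0Rw1, w1Rw1

Satisfiable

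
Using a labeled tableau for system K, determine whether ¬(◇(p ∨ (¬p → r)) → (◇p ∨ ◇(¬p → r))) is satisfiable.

1. ¬(◇(p ∨ (¬p → r)) → (◇p ∨ ◇(¬p → r))), u
2. ◇(p ∨ (¬p → r)), u
3. ¬(◇p ∨ ◇(¬p → r)), u
4. ¬◇p, u
5. ¬◇(¬p → r), u
6. p ∨ (¬p → r), v
7. ¬p, v
8. ¬(¬p → r), v
9. ¬r, v
10. ¬p → r, v
11. r, v
Accessibility: uRv
Branch closes: r and ¬r both at v.
(One branch shown.) All branches close.

No, unsatisfiable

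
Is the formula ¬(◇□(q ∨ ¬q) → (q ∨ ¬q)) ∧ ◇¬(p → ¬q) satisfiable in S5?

Unsatisfiable

1. ¬(◇□(q ∨ ¬q) → (q ∨ ¬q)) ∧ ◇¬(p → ¬q), u
2. ¬(◇□(q ∨ ¬q) → (q ∨ ¬q)), u
3. ◇¬(p → ¬q), u
4. ◇□(q ∨ ¬q), u
5. ¬(q ∨ ¬q), u
6. ¬q, u
7. q, u
Accessibility: uRu
Branch closes: q and ¬q both at u.
Every branch closes; the branch above is one of them.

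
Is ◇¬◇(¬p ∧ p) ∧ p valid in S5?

Tableau for the negation ¬(◇¬◇(¬p ∧ p) ∧ p):
1. ¬(◇¬◇(¬p ∧ p) ∧ p), w0
2. ¬p, w0   [¬∧-rule on 1 (branches; this branch)]
Accessibility: w0Rw0
The negation has an open branch (countermodel exists).

Invalid (countermodel exists)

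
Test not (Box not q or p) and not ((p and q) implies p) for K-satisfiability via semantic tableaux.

Unsatisfiable

1. not (Box not q or p) and not ((p and q) implies p), u
2. not (Box not q or p), u
3. not ((p and q) implies p), u
4. not Box not q, u
5. not p, u
6. p and q, u
7. p, u
8. q, u
Branch closes: p and not p both at u.
Every branch closes; the branch above is one of them.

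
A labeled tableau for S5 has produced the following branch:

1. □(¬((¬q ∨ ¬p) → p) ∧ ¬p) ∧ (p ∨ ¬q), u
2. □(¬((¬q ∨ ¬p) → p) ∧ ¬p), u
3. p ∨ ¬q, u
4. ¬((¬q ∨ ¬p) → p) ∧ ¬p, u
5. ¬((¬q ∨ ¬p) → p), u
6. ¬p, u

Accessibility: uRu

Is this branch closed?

There is no literal clash: for every atom and world, at most one sign appears.

Open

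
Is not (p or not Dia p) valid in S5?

Tableau for the negation p or not Dia p:
1. p or not Dia p, u
2. not Dia p, u
3. not p, u
Accessibility: uRu
The negation has an open branch (countermodel exists).

Not valid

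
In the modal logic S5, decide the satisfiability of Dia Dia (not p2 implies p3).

Satisfiable

1. Dia Dia (not p2 implies p3), u
2. Dia (not p2 implies p3), v   [Dia-rule on 1: fresh world v, uRv]
3. not p2 implies p3, w   [Dia-rule on 2: fresh world w, vRw]
4. p3, w   [implies-rule on 3 (branches; this branch)]
Accessibility: uRu, uRv, uRw, vRu, vRv, vRw, wRu, wRv, wRw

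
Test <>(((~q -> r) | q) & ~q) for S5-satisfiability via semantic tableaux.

1. <>(((~q -> r) | q) & ~q), 0
2. ((~q -> r) | q) & ~q, 1   [<>-rule on 1: fresh world 1, 0R1]
3. (~q -> r) | q, 1   [&-rule on 2]
4. ~q, 1   [&-rule on 2]
5. ~q -> r, 1   [|-rule on 3 (branches; this branch)]
6. r, 1   [->-rule on 5 (branches; this branch)]
Accessibility: 0R0, 0R1, 1R0, 1R1

Satisfiable (open branch found)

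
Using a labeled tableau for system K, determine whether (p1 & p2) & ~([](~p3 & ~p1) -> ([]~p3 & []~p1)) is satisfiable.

1. (p1 & p2) & ~([](~p3 & ~p1) -> ([]~p3 & []~p1)), w0
2. p1 & p2, w0
3. ~([](~p3 & ~p1) -> ([]~p3 & []~p1)), w0
4. p1, w0
5. p2, w0
6. [](~p3 & ~p1), w0
7. ~([]~p3 & []~p1), w0
8. ~[]~p1, w0
9. p1, w1
10. ~p3 & ~p1, w1
11. ~p3, w1
12. ~p1, w1
Accessibility: w0Rw1
Branch closes: p1 and ~p1 both at w1.
All branches of the tableau close; one closing branch shown above.

Unsatisfiable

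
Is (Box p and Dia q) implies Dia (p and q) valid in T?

Tableau for the negation not ((Box p and Dia q) implies Dia (p and q)):
1. not ((Box p and Dia q) implies Dia (p and q)), u
2. Box p and Dia q, u
3. not Dia (p and q), u
4. Box p, u
5. Dia q, u
6. not (p and q), u
7. p, u
8. not q, u
9. q, v
10. not (p and q), v
11. p, v
12. not q, v
Accessibility: uRu, uRv, vRv
Branch closes: q and not q both at v.
Every branch of the negation's tableau closes; the branch above is one of them.

Valid in T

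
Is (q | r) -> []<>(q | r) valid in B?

Yes, valid

Tableau for the negation ~((q | r) -> []<>(q | r)):
1. ~((q | r) -> []<>(q | r)), u
2. q | r, u   [~->-rule on 1]
3. ~[]<>(q | r), u   [~->-rule on 1]
4. r, u   [|-rule on 2 (branches; this branch)]
5. ~<>(q | r), v   [~[]-rule on 3: fresh world v, uRv]
6. ~(q | r), u   [~<>-rule on 5 via vRu]
7. ~q, u   [~|-rule on 6]
8. ~r, u   [~|-rule on 6]
Accessibility: uRu, uRv, vRu, vRv
Branch closes: r and ~r both at u.
Every branch of the negation's tableau closes; the branch above is one of them.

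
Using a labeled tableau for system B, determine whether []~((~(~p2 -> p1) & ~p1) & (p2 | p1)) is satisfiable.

1. []~((~(~p2 -> p1) & ~p1) & (p2 | p1)), u
2. ~((~(~p2 -> p1) & ~p1) & (p2 | p1)), u
3. ~(p2 | p1), u
4. ~p2, u
5. ~p1, u
Accessibility: uRu

Yes, satisfiable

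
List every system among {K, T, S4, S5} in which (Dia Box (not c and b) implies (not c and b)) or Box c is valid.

S5

S5-tableau for the negation not ((Dia Box (not c and b) implies (not c and b)) or Box c):
1. not ((Dia Box (not c and b) implies (not c and b)) or Box c), 0
2. not (Dia Box (not c and b) implies (not c and b)), 0
3. not Box c, 0
4. Dia Box (not c and b), 0
5. not (not c and b), 0
6. not b, 0
7. not c, 1
8. Box (not c and b), 2
9. not c and b, 0
10. not c, 0
11. b, 0
Accessibility: 0R0, 0R1, 0R2, 1R0, 1R1, 1R2, 2R0, 2R1, 2R2
Branch closes: b and not b both at 0.
Every branch closes (one shown): valid in S5.
S4-tableau for the negation not ((Dia Box (not c and b) implies (not c and b)) or Box c):
1. not ((Dia Box (not c and b) implies (not c and b)) or Box c), 0
2. not (Dia Box (not c and b) implies (not c and b)), 0
3. not Box c, 0
4. Dia Box (not c and b), 0
5. not (not c and b), 0
6. not b, 0
7. not c, 1
8. Box (not c and b), 2
9. not c and b, 2
10. not c, 2
11. b, 2
Accessibility: 0R0, 0R1, 0R2, 1R1, 2R2
Complete open branch: countermodel on an S4-frame, so not valid in S4, nor in K, T (the same frame is also a K-frame and a T-frame).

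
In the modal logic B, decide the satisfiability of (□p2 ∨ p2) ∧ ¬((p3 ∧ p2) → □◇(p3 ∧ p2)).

No, unsatisfiable

1. (□p2 ∨ p2) ∧ ¬((p3 ∧ p2) → □◇(p3 ∧ p2)), u
2. □p2 ∨ p2, u
3. ¬((p3 ∧ p2) → □◇(p3 ∧ p2)), u
4. p3 ∧ p2, u
5. ¬□◇(p3 ∧ p2), u
6. p3, u
7. p2, u
8. □p2, u
9. ¬◇(p3 ∧ p2), v
10. p2, v
11. ¬(p3 ∧ p2), u
12. ¬(p3 ∧ p2), v
13. ¬p2, u
Accessibility: uRu, uRv, vRu, vRv
Branch closes: p2 and ¬p2 both at u.
(One branch shown.) All branches close.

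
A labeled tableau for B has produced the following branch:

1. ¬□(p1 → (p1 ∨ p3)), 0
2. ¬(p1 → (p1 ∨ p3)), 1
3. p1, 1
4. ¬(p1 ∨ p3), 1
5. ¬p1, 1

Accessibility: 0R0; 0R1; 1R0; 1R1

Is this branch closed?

Both p1 and ¬p1 appear at 1.

Yes, closed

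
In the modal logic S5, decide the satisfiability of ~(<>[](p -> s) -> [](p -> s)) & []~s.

Unsatisfiable (every branch closes)

1. ~(<>[](p -> s) -> [](p -> s)) & []~s, w0
2. ~(<>[](p -> s) -> [](p -> s)), w0
3. []~s, w0
4. <>[](p -> s), w0
5. ~[](p -> s), w0
6. ~s, w0
7. [](p -> s), w1
8. ~s, w1
9. p -> s, w0
10. p -> s, w1
11. ~p, w0
12. ~p, w1
13. ~(p -> s), w2
14. p, w2
15. ~s, w2
16. p -> s, w2
17. s, w2
Accessibility: w0Rw0, w0Rw1, w0Rw2, w1Rw0, w1Rw1, w1Rw2, w2Rw0, w2Rw1, w2Rw2
Branch closes: s and ~s both at w2.
(One branch shown.) All branches close.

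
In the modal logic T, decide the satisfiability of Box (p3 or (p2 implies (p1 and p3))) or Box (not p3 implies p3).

Yes, satisfiable

1. Box (p3 or (p2 implies (p1 and p3))) or Box (not p3 implies p3), w0
2. Box (not p3 implies p3), w0
3. not p3 implies p3, w0
4. p3, w0
Accessibility: w0Rw0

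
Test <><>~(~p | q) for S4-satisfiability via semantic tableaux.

Satisfiable

1. <><>~(~p | q), w0
2. <>~(~p | q), w1
3. ~(~p | q), w2
4. p, w2
5. ~q, w2
Accessibility: w0Rw0, w0Rw1, w0Rw2, w1Rw1, w1Rw2, w2Rw2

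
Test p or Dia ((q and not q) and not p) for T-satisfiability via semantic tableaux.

1. p or Dia ((q and not q) and not p), u
2. p, u   [or-rule on 1 (branches; this branch)]
Accessibility: uRu

Yes, satisfiable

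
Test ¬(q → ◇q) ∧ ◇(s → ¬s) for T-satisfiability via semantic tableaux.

Unsatisfiable (every branch closes)

1. ¬(q → ◇q) ∧ ◇(s → ¬s), u
2. ¬(q → ◇q), u
3. ◇(s → ¬s), u
4. q, u
5. ¬◇q, u
6. ¬q, u
Accessibility: uRu
Branch closes: q and ¬q both at u.
Every branch closes; the branch above is one of them.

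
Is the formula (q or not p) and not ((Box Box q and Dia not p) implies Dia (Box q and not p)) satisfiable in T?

1. (q or not p) and not ((Box Box q and Dia not p) implies Dia (Box q and not p)), 0
2. q or not p, 0
3. not ((Box Box q and Dia not p) implies Dia (Box q and not p)), 0
4. Box Box q and Dia not p, 0
5. not Dia (Box q and not p), 0
6. Box Box q, 0
7. Dia not p, 0
8. not (Box q and not p), 0
9. Box q, 0
10. q, 0
11. not p, 0
12. not Box q, 0
13. not p, 1
14. not (Box q and not p), 1
15. Box q, 1
16. q, 1
17. not Box q, 1
18. not q, 2
19. not (Box q and not p), 2
20. Box q, 2
21. q, 2
Accessibility: 0R0, 0R1, 0R2, 1R1, 2R2
Branch closes: q and not q both at 2.
All branches of the tableau close; one closing branch shown above.

Unsatisfiable (every branch closes)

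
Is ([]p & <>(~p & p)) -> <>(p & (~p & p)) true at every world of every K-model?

Valid

Tableau for the negation ~(([]p & <>(~p & p)) -> <>(p & (~p & p))):
1. ~(([]p & <>(~p & p)) -> <>(p & (~p & p))), w0
2. []p & <>(~p & p), w0
3. ~<>(p & (~p & p)), w0
4. []p, w0
5. <>(~p & p), w0
6. ~p & p, w1
7. ~p, w1
8. p, w1
Accessibility: w0Rw1
Branch closes: p and ~p both at w1.
All branches of the negation close; one closing branch shown above.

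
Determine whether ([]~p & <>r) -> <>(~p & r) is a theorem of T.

Tableau for the negation ~(([]~p & <>r) -> <>(~p & r)):
1. ~(([]~p & <>r) -> <>(~p & r)), u
2. []~p & <>r, u
3. ~<>(~p & r), u
4. []~p, u
5. <>r, u
6. ~(~p & r), u
7. ~p, u
8. ~r, u
9. r, v
10. ~(~p & r), v
11. ~p, v
12. ~r, v
Accessibility: uRu, uRv, vRv
Branch closes: r and ~r both at v.
Every branch of the negation's tableau closes; the branch above is one of them.

Valid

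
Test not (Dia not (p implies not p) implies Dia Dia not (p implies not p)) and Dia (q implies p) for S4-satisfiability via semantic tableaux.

1. not (Dia not (p implies not p) implies Dia Dia not (p implies not p)) and Dia (q implies p), 0
2. not (Dia not (p implies not p) implies Dia Dia not (p implies not p)), 0   [and-rule on 1]
3. Dia (q implies p), 0   [and-rule on 1]
4. Dia not (p implies not p), 0   [neg-implies-rule on 2]
5. not Dia Dia not (p implies not p), 0   [neg-implies-rule on 2]
6. not Dia not (p implies not p), 0   [neg-Dia-rule on 5 via 0R0]
7. p implies not p, 0   [neg-Dia-rule on 6 via 0R0]
8. not p, 0   [implies-rule on 7 (branches; this branch)]
9. q implies p, 1   [Dia-rule on 3: fresh world 1, 0R1]
10. not Dia not (p implies not p), 1   [neg-Dia-rule on 5 via 0R1]
11. p implies not p, 1   [neg-Dia-rule on 6 via 0R1]
12. not q, 1   [implies-rule on 9 (branches; this branch)]
13. not p, 1   [implies-rule on 11 (branches; this branch)]
14. not (p implies not p), 2   [Dia-rule on 4: fresh world 2, 0R2]
15. p, 2   [neg-implies-rule on 14]
16. not Dia not (p implies not p), 2   [neg-Dia-rule on 5 via 0R2]
17. p implies not p, 2   [neg-Dia-rule on 6 via 0R2]
18. not p, 2   [implies-rule on 17 (branches; this branch)]
Accessibility: 0R0, 0R1, 0R2, 1R1, 2R2
Branch closes: p and not p both at 2.
Every branch closes; the branch above is one of them.

Unsatisfiable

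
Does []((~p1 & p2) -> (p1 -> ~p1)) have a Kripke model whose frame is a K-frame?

Satisfiable (open branch found)

1. []((~p1 & p2) -> (p1 -> ~p1)), u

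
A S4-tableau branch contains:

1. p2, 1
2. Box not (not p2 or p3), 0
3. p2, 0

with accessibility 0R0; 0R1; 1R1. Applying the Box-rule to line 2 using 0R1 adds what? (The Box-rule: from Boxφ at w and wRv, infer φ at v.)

not (not p2 or p3), 1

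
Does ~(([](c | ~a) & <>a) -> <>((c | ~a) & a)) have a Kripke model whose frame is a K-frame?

1. ~(([](c | ~a) & <>a) -> <>((c | ~a) & a)), w0
2. [](c | ~a) & <>a, w0
3. ~<>((c | ~a) & a), w0
4. [](c | ~a), w0
5. <>a, w0
6. a, w1
7. ~((c | ~a) & a), w1
8. c | ~a, w1
9. ~(c | ~a), w1
10. ~c, w1
11. ~a, w1
Accessibility: w0Rw1
Branch closes: a and ~a both at w1.
Every branch closes; the branch above is one of them.

No, unsatisfiable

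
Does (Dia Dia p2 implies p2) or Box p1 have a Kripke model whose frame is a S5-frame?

Yes, satisfiable

1. (Dia Dia p2 implies p2) or Box p1, w0
2. Box p1, w0
3. p1, w0
Accessibility: w0Rw0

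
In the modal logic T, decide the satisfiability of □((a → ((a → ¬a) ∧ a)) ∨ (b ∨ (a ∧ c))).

Satisfiable (open branch found)

1. □((a → ((a → ¬a) ∧ a)) ∨ (b ∨ (a ∧ c))), 0
2. (a → ((a → ¬a) ∧ a)) ∨ (b ∨ (a ∧ c)), 0   [□-rule on 1 via 0R0]
3. b ∨ (a ∧ c), 0   [∨-rule on 2 (branches; this branch)]
4. a ∧ c, 0   [∨-rule on 3 (branches; this branch)]
5. a, 0   [∧-rule on 4]
6. c, 0   [∧-rule on 4]
Accessibility: 0R0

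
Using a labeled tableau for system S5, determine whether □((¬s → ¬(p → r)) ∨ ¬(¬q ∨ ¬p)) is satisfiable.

1. □((¬s → ¬(p → r)) ∨ ¬(¬q ∨ ¬p)), w0
2. (¬s → ¬(p → r)) ∨ ¬(¬q ∨ ¬p), w0
3. ¬(¬q ∨ ¬p), w0
4. q, w0
5. p, w0
Accessibility: w0Rw0

Yes, satisfiable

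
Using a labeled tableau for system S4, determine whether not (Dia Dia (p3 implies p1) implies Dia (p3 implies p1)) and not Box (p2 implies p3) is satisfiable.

Unsatisfiable (every branch closes)

1. not (Dia Dia (p3 implies p1) implies Dia (p3 implies p1)) and not Box (p2 implies p3), 0
2. not (Dia Dia (p3 implies p1) implies Dia (p3 implies p1)), 0   [and-rule on 1]
3. not Box (p2 implies p3), 0   [and-rule on 1]
4. Dia Dia (p3 implies p1), 0   [neg-implies-rule on 2]
5. not Dia (p3 implies p1), 0   [neg-implies-rule on 2]
6. not (p3 implies p1), 0   [neg-Dia-rule on 5 via 0R0]
7. p3, 0   [neg-implies-rule on 6]
8. not p1, 0   [neg-implies-rule on 6]
9. not (p2 implies p3), 1   [neg-Box-rule on 3: fresh world 1, 0R1]
10. p2, 1   [neg-implies-rule on 9]
11. not p3, 1   [neg-implies-rule on 9]
12. not (p3 implies p1), 1   [neg-Dia-rule on 5 via 0R1]
13. p3, 1   [neg-implies-rule on 12]
14. not p1, 1   [neg-implies-rule on 12]
Accessibility: 0R0, 0R1, 1R1
Branch closes: p3 and not p3 both at 1.
(One branch shown.) All branches close.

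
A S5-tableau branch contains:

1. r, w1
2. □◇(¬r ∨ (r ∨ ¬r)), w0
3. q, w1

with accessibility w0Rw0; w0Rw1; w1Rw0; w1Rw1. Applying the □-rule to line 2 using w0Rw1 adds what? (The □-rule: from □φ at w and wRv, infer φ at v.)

◇(¬r ∨ (r ∨ ¬r)), w1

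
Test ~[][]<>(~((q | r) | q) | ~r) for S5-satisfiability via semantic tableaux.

Satisfiable

1. ~[][]<>(~((q | r) | q) | ~r), u
2. ~[]<>(~((q | r) | q) | ~r), v
3. ~<>(~((q | r) | q) | ~r), w
4. ~(~((q | r) | q) | ~r), u
5. (q | r) | q, u
6. r, u
7. ~(~((q | r) | q) | ~r), v
8. (q | r) | q, v
9. r, v
10. ~(~((q | r) | q) | ~r), w
11. (q | r) | q, w
12. r, w
13. q, u
14. q, v
15. q, w
Accessibility: uRu, uRv, uRw, vRu, vRv, vRw, wRu, wRv, wRw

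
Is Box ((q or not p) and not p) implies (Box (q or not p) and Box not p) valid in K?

Yes, valid

Tableau for the negation not (Box ((q or not p) and not p) implies (Box (q or not p) and Box not p)):
1. not (Box ((q or not p) and not p) implies (Box (q or not p) and Box not p)), u
2. Box ((q or not p) and not p), u
3. not (Box (q or not p) and Box not p), u
4. not Box (q or not p), u
5. not (q or not p), v
6. not q, v
7. p, v
8. (q or not p) and not p, v
9. q or not p, v
10. not p, v
Accessibility: uRv
Branch closes: p and not p both at v.
All branches of the negation close; one closing branch shown above.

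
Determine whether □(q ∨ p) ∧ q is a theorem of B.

Not valid

Tableau for the negation ¬(□(q ∨ p) ∧ q):
1. ¬(□(q ∨ p) ∧ q), u
2. ¬q, u
Accessibility: uRu
The negation has an open branch (countermodel exists).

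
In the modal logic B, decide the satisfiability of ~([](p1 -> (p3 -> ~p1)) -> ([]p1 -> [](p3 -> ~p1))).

1. ~([](p1 -> (p3 -> ~p1)) -> ([]p1 -> [](p3 -> ~p1))), w0
2. [](p1 -> (p3 -> ~p1)), w0
3. ~([]p1 -> [](p3 -> ~p1)), w0
4. []p1, w0
5. ~[](p3 -> ~p1), w0
6. p1 -> (p3 -> ~p1), w0
7. p1, w0
8. p3 -> ~p1, w0
9. ~p3, w0
10. ~(p3 -> ~p1), w1
11. p3, w1
12. p1, w1
13. p1 -> (p3 -> ~p1), w1
14. p3 -> ~p1, w1
15. ~p1, w1
Accessibility: w0Rw0, w0Rw1, w1Rw0, w1Rw1
Branch closes: p1 and ~p1 both at w1.
(One branch shown.) All branches close.

No, unsatisfiable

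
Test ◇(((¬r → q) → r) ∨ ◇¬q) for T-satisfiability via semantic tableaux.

Satisfiable (open branch found)

1. ◇(((¬r → q) → r) ∨ ◇¬q), u
2. ((¬r → q) → r) ∨ ◇¬q, v
3. ◇¬q, v
4. ¬q, w
Accessibility: uRu, uRv, vRv, vRw, wRw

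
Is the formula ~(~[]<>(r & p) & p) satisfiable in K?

1. ~(~[]<>(r & p) & p), u
2. ~p, u

Satisfiable (open branch found)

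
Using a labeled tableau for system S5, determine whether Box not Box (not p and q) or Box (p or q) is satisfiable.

1. Box not Box (not p and q) or Box (p or q), 0
2. Box (p or q), 0   [or-rule on 1 (branches; this branch)]
3. p or q, 0   [Box-rule on 2 via 0R0]
4. q, 0   [or-rule on 3 (branches; this branch)]
Accessibility: 0R0

Yes, satisfiable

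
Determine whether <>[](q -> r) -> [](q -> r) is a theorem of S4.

Invalid (countermodel exists)

Tableau for the negation ~(<>[](q -> r) -> [](q -> r)):
1. ~(<>[](q -> r) -> [](q -> r)), 0
2. <>[](q -> r), 0
3. ~[](q -> r), 0
4. [](q -> r), 1
5. q -> r, 1
6. r, 1
7. ~(q -> r), 2
8. q, 2
9. ~r, 2
Accessibility: 0R0, 0R1, 0R2, 1R1, 2R2
The negation has an open branch (countermodel exists).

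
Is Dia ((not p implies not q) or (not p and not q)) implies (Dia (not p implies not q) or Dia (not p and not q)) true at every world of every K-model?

Tableau for the negation not (Dia ((not p implies not q) or (not p and not q)) implies (Dia (not p implies not q) or Dia (not p and not q))):
1. not (Dia ((not p implies not q) or (not p and not q)) implies (Dia (not p implies not q) or Dia (not p and not q))), w0
2. Dia ((not p implies not q) or (not p and not q)), w0   [neg-implies-rule on 1]
3. not (Dia (not p implies not q) or Dia (not p and not q)), w0   [neg-implies-rule on 1]
4. not Dia (not p implies not q), w0   [neg-or-rule on 3]
5. not Dia (not p and not q), w0   [neg-or-rule on 3]
6. (not p implies not q) or (not p and not q), w1   [Dia-rule on 2: fresh world w1, w0Rw1]
7. not (not p implies not q), w1   [neg-Dia-rule on 4 via w0Rw1]
8. not p, w1   [neg-implies-rule on 7]
9. q, w1   [neg-implies-rule on 7]
10. not (not p and not q), w1   [neg-Dia-rule on 5 via w0Rw1]
11. not p implies not q, w1   [or-rule on 6 (branches; this branch)]
12. not q, w1   [implies-rule on 11 (branches; this branch)]
Accessibility: w0Rw1
Branch closes: q and not q both at w1.
All branches of the negation close; one closing branch shown above.

Valid in K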